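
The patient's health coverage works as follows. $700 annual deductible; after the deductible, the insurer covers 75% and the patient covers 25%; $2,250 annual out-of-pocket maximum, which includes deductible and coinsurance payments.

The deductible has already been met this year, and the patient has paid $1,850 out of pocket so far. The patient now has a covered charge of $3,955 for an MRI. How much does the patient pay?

$400

The deductible is already satisfied, so the full bill goes to coinsurance.
Coinsurance: $3,955 × 25% = $988.75.
Adding $988.75 to the $1,850 already spent would give $2,838.75, which exceeds the $2,250 cap; the patient pays just $2,250 − $1,850 = $400.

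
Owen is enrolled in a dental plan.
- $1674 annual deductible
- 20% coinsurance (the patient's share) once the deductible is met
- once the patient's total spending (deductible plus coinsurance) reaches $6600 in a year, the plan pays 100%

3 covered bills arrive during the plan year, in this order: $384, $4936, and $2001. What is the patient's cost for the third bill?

$400.20

Claim 1 ($384): fully absorbed by the deductible. Patient pays $384; OOP now $384.
Claim 2 ($4936): $1290 finishes the deductible; $3646 goes to coinsurance; coinsurance $3646 × 20% = $729.20. Cost to patient: $2019.20. OOP to date $2403.20.
Claim 3 ($2001): deductible already satisfied, so patient's share is 20% × $2001 = $400.20. Patient pays $400.20; OOP now $2803.40.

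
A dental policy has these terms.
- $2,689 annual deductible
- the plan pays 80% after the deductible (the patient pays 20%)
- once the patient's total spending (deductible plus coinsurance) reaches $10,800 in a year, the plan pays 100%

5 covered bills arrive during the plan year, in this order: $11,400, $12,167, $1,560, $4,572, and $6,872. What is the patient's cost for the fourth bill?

$914.40

#1 ($11,400): deductible takes $2,689, $8,711 remains; 20% of $8,711 = $1,742.20. Patient pays $4,431.20; OOP now $4,431.20.
#2 ($12,167): 20% coinsurance on $12,167 = $2,433.40. Patient pays $2,433.40; OOP now $6,864.60.
#3 ($1,560): deductible met; 20% of $1,560 = $312. Patient pays $312; OOP now $7,176.60.
#4 ($4,572): deductible already satisfied, so patient's share is 20% × $4,572 = $914.40. Cost to patient: $914.40. OOP to date $8,091.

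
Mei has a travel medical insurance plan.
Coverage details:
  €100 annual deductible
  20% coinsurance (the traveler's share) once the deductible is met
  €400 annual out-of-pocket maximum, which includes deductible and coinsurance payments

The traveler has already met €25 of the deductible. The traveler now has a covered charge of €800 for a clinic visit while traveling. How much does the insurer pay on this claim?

€580

Deductible still to meet: €100 − €25 = €75.
That leaves €800 − €75 = €725 for coinsurance.
Coinsurance: €725 × 20% = €145.
So the traveler owes €75 + €145 = €220 before any cap.
Year-to-date out-of-pocket becomes €25 + €220 = €245, still under the €400 maximum, so no cap applies.
Insurer pays the balance: €800 − €220 = €580.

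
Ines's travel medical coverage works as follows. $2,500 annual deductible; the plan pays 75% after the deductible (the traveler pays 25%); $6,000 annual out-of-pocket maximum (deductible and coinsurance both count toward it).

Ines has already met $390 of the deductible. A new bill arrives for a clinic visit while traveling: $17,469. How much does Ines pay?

$5,610

$390 of the $2,500 deductible is already met, leaving $2,110.
After the $2,110 deductible portion, $17,469 − $2,110 = $15,359 is subject to coinsurance.
Traveler's 25% share of $15,359 is $3,839.75.
Traveler responsibility before any cap: $2,110 + $3,839.75 = $5,949.75.
Adding $5,949.75 to the $390 already spent would give $6,339.75, which exceeds the $6,000 cap; the traveler pays just $6,000 − $390 = $5,610.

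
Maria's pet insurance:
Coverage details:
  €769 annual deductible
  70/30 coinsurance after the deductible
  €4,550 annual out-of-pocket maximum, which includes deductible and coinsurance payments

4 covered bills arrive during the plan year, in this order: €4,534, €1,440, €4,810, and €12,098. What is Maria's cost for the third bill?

€1,443

Claim 1 (€4,534): €769 finishes the deductible; €3,765 goes to coinsurance; 30% of €3,765 = €1,129.50. Owner pays €1,898.50; OOP now €1,898.50.
Claim 2 (€1,440): deductible already satisfied, so owner's share is 30% × €1,440 = €432. Owner owes €432 (running OOP €2,330.50).
Claim 3 (€4,810): 30% coinsurance on €4,810 = €1,443. Cost to owner: €1,443. OOP to date €3,773.50.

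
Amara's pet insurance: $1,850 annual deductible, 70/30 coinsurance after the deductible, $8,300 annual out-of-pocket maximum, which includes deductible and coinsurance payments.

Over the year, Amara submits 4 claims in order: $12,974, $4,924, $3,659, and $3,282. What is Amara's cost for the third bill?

Claim 1 — $12,974: $1,850 finishes the deductible; $11,124 goes to coinsurance; owner's 30% is $3,337.20. Cost to owner: $5,187.20. OOP to date $5,187.20.
Claim 2 — $4,924: deductible met; 30% of $4,924 = $1,477.20. Cost to owner: $1,477.20. OOP to date $6,664.40.
Claim 3 — $3,659: deductible already satisfied, so owner's share is 30% × $3,659 = $1,097.70. Cost to owner: $1,097.70. OOP to date $7,762.10.

$1,097.70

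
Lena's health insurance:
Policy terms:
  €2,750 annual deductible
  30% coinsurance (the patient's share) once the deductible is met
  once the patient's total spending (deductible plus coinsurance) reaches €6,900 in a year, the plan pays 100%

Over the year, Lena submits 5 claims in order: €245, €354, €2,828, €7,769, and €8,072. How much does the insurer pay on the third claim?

€473.90

Claim 1 — €245: all of it applies to the deductible. Patient pays €245; OOP now €245. Insurer: €245 − €245 = €0.
Claim 2 — €354: entire amount goes to the deductible. Cost to patient: €354. OOP to date €599. Insurer: €354 − €354 = €0.
Claim 3 — €2,828: €2,151 finishes the deductible; €677 goes to coinsurance; patient's 30% is €203.10. Cost to patient: €2,354.10. OOP to date €2,953.10. Insurer: €2,828 − €2,354.10 = €473.90.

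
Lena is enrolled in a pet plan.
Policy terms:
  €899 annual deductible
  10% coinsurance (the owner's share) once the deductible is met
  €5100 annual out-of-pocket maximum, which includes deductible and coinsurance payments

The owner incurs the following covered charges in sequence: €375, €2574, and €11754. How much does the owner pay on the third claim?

€1175.40

Claim 1 — €375: entire amount goes to the deductible. Owner owes €375 (running OOP €375).
Claim 2 — €2574: €524 to deductible, leaving €2050; owner's 10% is €205. Owner pays €729; OOP now €1104.
Claim 3 — €11754: 10% coinsurance on €11754 = €1175.40. Cost to owner: €1175.40. OOP to date €2279.40.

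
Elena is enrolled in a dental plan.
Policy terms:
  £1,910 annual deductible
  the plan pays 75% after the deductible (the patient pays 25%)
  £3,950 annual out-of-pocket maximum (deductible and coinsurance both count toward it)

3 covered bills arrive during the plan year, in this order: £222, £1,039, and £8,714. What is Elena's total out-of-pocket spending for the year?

£3,926.25

#1 (£222): fully absorbed by the deductible. Cost to patient: £222. OOP to date £222.
#2 (£1,039): all of it applies to the deductible. Patient owes £1,039 (running OOP £1,261).
#3 (£8,714): deductible takes £649, £8,065 remains; patient's 25% is £2,016.25. Patient owes £2,665.25 (running OOP £3,926.25).
Total paid by the patient: £222 + £1,039 + £2,665.25 = £3,926.25.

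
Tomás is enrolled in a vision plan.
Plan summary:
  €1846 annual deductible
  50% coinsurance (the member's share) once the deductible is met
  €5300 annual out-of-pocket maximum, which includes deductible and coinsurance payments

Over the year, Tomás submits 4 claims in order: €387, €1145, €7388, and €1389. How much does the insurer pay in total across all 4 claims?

#1 (€387): all of it applies to the deductible. Member pays €387; OOP now €387. Insurer: €387 − €387 = €0.
#2 (€1145): all of it applies to the deductible. Member owes €1145 (running OOP €1532). Plan pays €1145 − €1145 = €0.
#3 (€7388): deductible takes €314, €7074 remains; coinsurance €7074 × 50% = €3537. Deductible plus coinsurance: €314 + €3537 = €3851. Adding that to €1532 gives €5383, past the €5300 cap; member pays only €5300 − €1532 = €3768. Insurer: €7388 − €3768 = €3620.
#4 (€1389): 50% coinsurance on €1389 = €694.50. Adding that to €5300 gives €5994.50, past the €5300 cap; member pays only €5300 − €5300 = €0. Insurer: €1389 − €0 = €1389.
Insurer total: €0 + €0 + €3620 + €1389 = €5009.

€5009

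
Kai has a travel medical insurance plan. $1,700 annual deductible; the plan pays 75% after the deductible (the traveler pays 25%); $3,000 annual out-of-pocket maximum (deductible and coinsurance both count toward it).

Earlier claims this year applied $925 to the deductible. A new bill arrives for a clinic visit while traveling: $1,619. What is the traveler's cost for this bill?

Remaining deductible: $1,700 − $925 = $775.
That leaves $1,619 − $775 = $844 for coinsurance.
Coinsurance: $844 × 25% = $211.
That puts the traveler's cost at $775 + $211 = $986 before any cap.
Total out-of-pocket so far would be $925 + $986 = $1,911, below the $3,000 cap — no reduction.

$986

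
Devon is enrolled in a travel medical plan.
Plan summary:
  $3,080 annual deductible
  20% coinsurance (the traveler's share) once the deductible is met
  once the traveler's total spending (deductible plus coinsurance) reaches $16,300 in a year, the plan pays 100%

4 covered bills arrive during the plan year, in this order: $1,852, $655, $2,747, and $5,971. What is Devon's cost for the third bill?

$1,007.80

Claim 1 ($1,852): fully absorbed by the deductible. Traveler pays $1,852; OOP now $1,852.
Claim 2 ($655): all of it applies to the deductible. Traveler pays $655; OOP now $2,507.
Claim 3 ($2,747): deductible takes $573, $2,174 remains; coinsurance $2,174 × 20% = $434.80. Cost to traveler: $1,007.80. OOP to date $3,514.80.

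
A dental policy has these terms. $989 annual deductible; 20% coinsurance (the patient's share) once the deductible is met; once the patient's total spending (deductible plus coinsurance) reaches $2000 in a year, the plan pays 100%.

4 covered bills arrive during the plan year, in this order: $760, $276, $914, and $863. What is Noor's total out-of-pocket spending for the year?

Claim 1 ($760): all of it applies to the deductible. Cost to patient: $760. OOP to date $760.
Claim 2 ($276): $229 finishes the deductible; $47 goes to coinsurance; coinsurance $47 × 20% = $9.40. Patient pays $238.40; OOP now $998.40.
Claim 3 ($914): 20% coinsurance on $914 = $182.80. Patient owes $182.80 (running OOP $1181.20).
Claim 4 ($863): 20% coinsurance on $863 = $172.60. Patient pays $172.60; OOP now $1353.80.
Summing the patient's payments: $760 + $238.40 + $182.80 + $172.60 = $1353.80.

$1353.80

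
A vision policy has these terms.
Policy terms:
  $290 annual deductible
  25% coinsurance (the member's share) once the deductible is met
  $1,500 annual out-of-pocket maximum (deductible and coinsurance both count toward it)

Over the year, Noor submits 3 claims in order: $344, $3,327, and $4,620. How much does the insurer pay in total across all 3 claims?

Claim 1 ($344): deductible takes $290, $54 remains; coinsurance $54 × 25% = $13.50. Cost to member: $303.50. OOP to date $303.50. Plan pays $344 − $303.50 = $40.50.
Claim 2 ($3,327): 25% coinsurance on $3,327 = $831.75. Member pays $831.75; OOP now $1,135.25. Plan pays $3,327 − $831.75 = $2,495.25.
Claim 3 ($4,620): deductible already satisfied, so member's share is 25% × $4,620 = $1,155. Adding that to $1,135.25 gives $2,290.25, past the $1,500 cap; member pays only $1,500 − $1,135.25 = $364.75. Insurer: $4,620 − $364.75 = $4,255.25.
Insurer total = bills − member's total = $8,291 − $1,500 = $6,791.

$6,791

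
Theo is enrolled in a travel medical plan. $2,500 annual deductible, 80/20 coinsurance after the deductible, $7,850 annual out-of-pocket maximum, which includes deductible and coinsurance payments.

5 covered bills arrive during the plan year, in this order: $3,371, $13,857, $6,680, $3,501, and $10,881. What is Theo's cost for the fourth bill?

Claim 1 ($3,371): $2,500 to deductible, leaving $871; 20% of $871 = $174.20. Traveler owes $2,674.20 (running OOP $2,674.20).
Claim 2 ($13,857): 20% coinsurance on $13,857 = $2,771.40. Traveler pays $2,771.40; OOP now $5,445.60.
Claim 3 ($6,680): 20% coinsurance on $6,680 = $1,336. Traveler pays $1,336; OOP now $6,781.60.
Claim 4 ($3,501): deductible met; 20% of $3,501 = $700.20. Traveler pays $700.20; OOP now $7,481.80.

$700.20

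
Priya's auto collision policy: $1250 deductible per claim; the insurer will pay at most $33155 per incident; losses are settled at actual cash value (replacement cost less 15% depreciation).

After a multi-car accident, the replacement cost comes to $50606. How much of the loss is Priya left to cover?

$17451

Depreciate 15%: the covered value is $50606 × 0.85 = $43015.10.
Subtract the deductible: $43015.10 − $1250 = $41765.10.
$41765.10 exceeds the $33155 limit, so the insurer pays the limit: $33155.
Out of pocket: $50606 − $33155 = $17451.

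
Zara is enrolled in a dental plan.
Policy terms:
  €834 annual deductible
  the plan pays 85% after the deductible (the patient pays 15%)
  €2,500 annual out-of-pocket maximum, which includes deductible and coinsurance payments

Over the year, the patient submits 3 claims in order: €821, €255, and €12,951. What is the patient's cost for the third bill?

Claim 1 — €821: entire amount goes to the deductible. Patient pays €821; OOP now €821.
Claim 2 — €255: €13 finishes the deductible; €242 goes to coinsurance; 15% of €242 = €36.30. Patient pays €49.30; OOP now €870.30.
Claim 3 — €12,951: 15% coinsurance on €12,951 = €1,942.65. That would push OOP to €2,812.95, over the €2,500 cap, so patient pays €2,500 − €870.30 = €1,629.70.

€1,629.70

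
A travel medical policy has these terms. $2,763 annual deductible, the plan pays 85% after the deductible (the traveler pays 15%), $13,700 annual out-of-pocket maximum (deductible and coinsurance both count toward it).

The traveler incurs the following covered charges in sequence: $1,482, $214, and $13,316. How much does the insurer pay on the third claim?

$10,411.65

Claim 1 ($1,482): entire amount goes to the deductible. Cost to traveler: $1,482. OOP to date $1,482. Plan pays $1,482 − $1,482 = $0.
Claim 2 ($214): entire amount goes to the deductible. Traveler pays $214; OOP now $1,696. Plan pays $214 − $214 = $0.
Claim 3 ($13,316): deductible takes $1,067, $12,249 remains; 15% of $12,249 = $1,837.35. Cost to traveler: $2,904.35. OOP to date $4,600.35. Plan pays $13,316 − $2,904.35 = $10,411.65.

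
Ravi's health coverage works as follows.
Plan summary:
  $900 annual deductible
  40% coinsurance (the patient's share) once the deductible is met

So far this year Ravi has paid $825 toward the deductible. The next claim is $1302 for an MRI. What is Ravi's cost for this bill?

$565.80

Deductible still to meet: $900 − $825 = $75.
That leaves $1302 − $75 = $1227 for coinsurance.
40% of $1227 = $490.80 falls to the patient.
So the patient owes $75 + $490.80 = $565.80.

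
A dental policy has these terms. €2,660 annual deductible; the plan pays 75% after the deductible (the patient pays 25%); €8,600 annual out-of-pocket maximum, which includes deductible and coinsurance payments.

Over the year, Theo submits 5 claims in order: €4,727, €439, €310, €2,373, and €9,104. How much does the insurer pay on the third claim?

€232.50

Bill 1, €4,727: deductible takes €2,660, €2,067 remains; coinsurance €2,067 × 25% = €516.75. Patient owes €3,176.75 (running OOP €3,176.75). Insurer: €4,727 − €3,176.75 = €1,550.25.
Bill 2, €439: deductible already satisfied, so patient's share is 25% × €439 = €109.75. Patient owes €109.75 (running OOP €3,286.50). Insurer: €439 − €109.75 = €329.25.
Bill 3, €310: 25% coinsurance on €310 = €77.50. Patient pays €77.50; OOP now €3,364. Insurer: €310 − €77.50 = €232.50.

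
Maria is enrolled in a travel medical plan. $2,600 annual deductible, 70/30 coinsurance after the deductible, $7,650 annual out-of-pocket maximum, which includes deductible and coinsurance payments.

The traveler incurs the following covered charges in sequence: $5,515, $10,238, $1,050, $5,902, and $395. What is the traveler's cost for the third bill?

Claim 1 ($5,515): $2,600 to deductible, leaving $2,915; coinsurance $2,915 × 30% = $874.50. Traveler owes $3,474.50 (running OOP $3,474.50).
Claim 2 ($10,238): 30% coinsurance on $10,238 = $3,071.40. Cost to traveler: $3,071.40. OOP to date $6,545.90.
Claim 3 ($1,050): deductible met; 30% of $1,050 = $315. Cost to traveler: $315. OOP to date $6,860.90.

$315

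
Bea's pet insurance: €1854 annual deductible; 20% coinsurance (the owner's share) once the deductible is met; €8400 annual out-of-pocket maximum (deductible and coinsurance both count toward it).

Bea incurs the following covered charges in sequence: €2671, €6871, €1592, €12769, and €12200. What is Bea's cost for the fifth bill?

Claim 1 (€2671): €1854 finishes the deductible; €817 goes to coinsurance; coinsurance €817 × 20% = €163.40. Cost to owner: €2017.40. OOP to date €2017.40.
Claim 2 (€6871): deductible met; 20% of €6871 = €1374.20. Owner pays €1374.20; OOP now €3391.60.
Claim 3 (€1592): deductible met; 20% of €1592 = €318.40. Owner pays €318.40; OOP now €3710.
Claim 4 (€12769): deductible already satisfied, so owner's share is 20% × €12769 = €2553.80. Owner owes €2553.80 (running OOP €6263.80).
Claim 5 (€12200): 20% coinsurance on €12200 = €2440. OOP would hit €8703.80 > €8400, so the cap limits the owner to €8400 − €6263.80 = €2136.20.

€2136.20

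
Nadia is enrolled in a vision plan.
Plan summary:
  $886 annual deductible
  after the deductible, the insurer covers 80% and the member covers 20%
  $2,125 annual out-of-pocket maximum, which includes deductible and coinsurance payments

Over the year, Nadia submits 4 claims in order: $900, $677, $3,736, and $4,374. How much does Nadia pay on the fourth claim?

Claim 1 ($900): deductible takes $886, $14 remains; coinsurance $14 × 20% = $2.80. Member owes $888.80 (running OOP $888.80).
Claim 2 ($677): deductible met; 20% of $677 = $135.40. Member owes $135.40 (running OOP $1,024.20).
Claim 3 ($3,736): deductible already satisfied, so member's share is 20% × $3,736 = $747.20. Cost to member: $747.20. OOP to date $1,771.40.
Claim 4 ($4,374): 20% coinsurance on $4,374 = $874.80. Adding that to $1,771.40 gives $2,646.20, past the $2,125 cap; member pays only $2,125 − $1,771.40 = $353.60.

$353.60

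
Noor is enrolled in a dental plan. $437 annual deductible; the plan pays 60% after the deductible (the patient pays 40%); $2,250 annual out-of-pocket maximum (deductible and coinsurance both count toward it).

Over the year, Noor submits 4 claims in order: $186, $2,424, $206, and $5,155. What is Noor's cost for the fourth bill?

$861.40

#1 ($186): entire amount goes to the deductible. Patient owes $186 (running OOP $186).
#2 ($2,424): deductible takes $251, $2,173 remains; patient's 40% is $869.20. Cost to patient: $1,120.20. OOP to date $1,306.20.
#3 ($206): deductible met; 40% of $206 = $82.40. Patient pays $82.40; OOP now $1,388.60.
#4 ($5,155): 40% coinsurance on $5,155 = $2,062. That would push OOP to $3,450.60, over the $2,250 cap, so patient pays $2,250 − $1,388.60 = $861.40.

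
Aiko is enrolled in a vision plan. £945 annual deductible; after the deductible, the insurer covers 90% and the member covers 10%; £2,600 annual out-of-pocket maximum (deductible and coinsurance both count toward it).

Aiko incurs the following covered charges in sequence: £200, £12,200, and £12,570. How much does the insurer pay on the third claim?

£12,060.50

Bill 1, £200: fully absorbed by the deductible. Cost to member: £200. OOP to date £200. Plan pays £200 − £200 = £0.
Bill 2, £12,200: £745 to deductible, leaving £11,455; member's 10% is £1,145.50. Cost to member: £1,890.50. OOP to date £2,090.50. Insurer: £12,200 − £1,890.50 = £10,309.50.
Bill 3, £12,570: 10% coinsurance on £12,570 = £1,257. OOP would hit £3,347.50 > £2,600, so the cap limits the member to £2,600 − £2,090.50 = £509.50. Insurer: £12,570 − £509.50 = £12,060.50.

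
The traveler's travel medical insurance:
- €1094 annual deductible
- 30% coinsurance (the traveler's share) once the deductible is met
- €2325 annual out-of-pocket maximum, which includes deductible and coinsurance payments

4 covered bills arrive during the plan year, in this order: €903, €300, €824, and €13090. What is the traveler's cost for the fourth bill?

Claim 1 (€903): fully absorbed by the deductible. Cost to traveler: €903. OOP to date €903.
Claim 2 (€300): €191 to deductible, leaving €109; coinsurance €109 × 30% = €32.70. Traveler owes €223.70 (running OOP €1126.70).
Claim 3 (€824): deductible met; 30% of €824 = €247.20. Traveler pays €247.20; OOP now €1373.90.
Claim 4 (€13090): deductible met; 30% of €13090 = €3927. OOP would hit €5300.90 > €2325, so the cap limits the traveler to €2325 − €1373.90 = €951.10.

€951.10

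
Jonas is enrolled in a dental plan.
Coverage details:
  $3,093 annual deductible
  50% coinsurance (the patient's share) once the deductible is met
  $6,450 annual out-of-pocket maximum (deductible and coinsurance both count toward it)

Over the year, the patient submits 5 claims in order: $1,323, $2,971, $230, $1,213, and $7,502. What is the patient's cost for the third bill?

#1 ($1,323): all of it applies to the deductible. Cost to patient: $1,323. OOP to date $1,323.
#2 ($2,971): $1,770 to deductible, leaving $1,201; coinsurance $1,201 × 50% = $600.50. Patient owes $2,370.50 (running OOP $3,693.50).
#3 ($230): deductible already satisfied, so patient's share is 50% × $230 = $115. Cost to patient: $115. OOP to date $3,808.50.

$115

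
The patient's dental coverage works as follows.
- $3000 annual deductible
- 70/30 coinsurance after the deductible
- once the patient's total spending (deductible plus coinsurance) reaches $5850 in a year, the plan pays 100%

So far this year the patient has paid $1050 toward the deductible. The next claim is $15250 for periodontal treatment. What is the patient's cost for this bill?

$4800

Deductible still to meet: $3000 − $1050 = $1950.
The remaining $13300 (= $15250 − $1950) moves to coinsurance.
30% of $13300 = $3990 falls to the patient.
So the patient owes $1950 + $3990 = $5940 before any cap.
That would bring total out-of-pocket to $6990, past the $5850 cap. The patient is capped at $5850 − $1050 = $4800 on this claim.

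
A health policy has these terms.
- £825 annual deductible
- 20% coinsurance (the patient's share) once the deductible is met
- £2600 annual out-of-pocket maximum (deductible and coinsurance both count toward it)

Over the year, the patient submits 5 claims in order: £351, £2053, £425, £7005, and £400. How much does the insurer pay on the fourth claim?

£5630.80

#1 (£351): fully absorbed by the deductible. Cost to patient: £351. OOP to date £351. Plan pays £351 − £351 = £0.
#2 (£2053): £474 to deductible, leaving £1579; 20% of £1579 = £315.80. Cost to patient: £789.80. OOP to date £1140.80. Plan pays £2053 − £789.80 = £1263.20.
#3 (£425): deductible already satisfied, so patient's share is 20% × £425 = £85. Cost to patient: £85. OOP to date £1225.80. Plan pays £425 − £85 = £340.
#4 (£7005): deductible met; 20% of £7005 = £1401. OOP would hit £2626.80 > £2600, so the cap limits the patient to £2600 − £1225.80 = £1374.20. Insurer: £7005 − £1374.20 = £5630.80.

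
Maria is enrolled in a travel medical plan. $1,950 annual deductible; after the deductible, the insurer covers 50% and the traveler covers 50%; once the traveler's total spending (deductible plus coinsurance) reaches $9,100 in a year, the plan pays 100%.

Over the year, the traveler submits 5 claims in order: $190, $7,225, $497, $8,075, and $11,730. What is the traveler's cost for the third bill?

Bill 1, $190: all of it applies to the deductible. Traveler pays $190; OOP now $190.
Bill 2, $7,225: $1,760 finishes the deductible; $5,465 goes to coinsurance; traveler's 50% is $2,732.50. Cost to traveler: $4,492.50. OOP to date $4,682.50.
Bill 3, $497: 50% coinsurance on $497 = $248.50. Traveler pays $248.50; OOP now $4,931.

$248.50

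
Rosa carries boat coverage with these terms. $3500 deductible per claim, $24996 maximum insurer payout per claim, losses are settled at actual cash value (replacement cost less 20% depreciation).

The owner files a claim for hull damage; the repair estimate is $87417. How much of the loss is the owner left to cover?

Actual cash value after 20% depreciation: $87417 × 80% = $69933.60.
Subtract the deductible: $69933.60 − $3500 = $66433.60.
Since $66433.60 > $24996, the payout is capped at $24996.
The owner bears the rest of the original loss: $87417 − $24996 = $62421.

$62421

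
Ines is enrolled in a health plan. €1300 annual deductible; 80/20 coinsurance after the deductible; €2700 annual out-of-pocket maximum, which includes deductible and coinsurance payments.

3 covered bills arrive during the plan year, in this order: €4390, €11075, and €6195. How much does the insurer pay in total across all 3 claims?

Claim 1 — €4390: deductible takes €1300, €3090 remains; coinsurance €3090 × 20% = €618. Cost to patient: €1918. OOP to date €1918. Plan pays €4390 − €1918 = €2472.
Claim 2 — €11075: 20% coinsurance on €11075 = €2215. OOP would hit €4133 > €2700, so the cap limits the patient to €2700 − €1918 = €782. Insurer: €11075 − €782 = €10293.
Claim 3 — €6195: deductible met; 20% of €6195 = €1239. OOP would hit €3939 > €2700, so the cap limits the patient to €2700 − €2700 = €0. Insurer: €6195 − €0 = €6195.
Insurer total: €2472 + €10293 + €6195 = €18960.

€18960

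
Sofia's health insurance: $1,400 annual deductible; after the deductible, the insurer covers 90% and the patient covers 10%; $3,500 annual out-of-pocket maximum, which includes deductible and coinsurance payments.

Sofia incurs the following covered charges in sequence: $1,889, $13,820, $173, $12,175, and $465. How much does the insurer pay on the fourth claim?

Claim 1 ($1,889): deductible takes $1,400, $489 remains; patient's 10% is $48.90. Patient owes $1,448.90 (running OOP $1,448.90). Insurer: $1,889 − $1,448.90 = $440.10.
Claim 2 ($13,820): 10% coinsurance on $13,820 = $1,382. Patient owes $1,382 (running OOP $2,830.90). Insurer: $13,820 − $1,382 = $12,438.
Claim 3 ($173): deductible already satisfied, so patient's share is 10% × $173 = $17.30. Cost to patient: $17.30. OOP to date $2,848.20. Plan pays $173 − $17.30 = $155.70.
Claim 4 ($12,175): deductible already satisfied, so patient's share is 10% × $12,175 = $1,217.50. That would push OOP to $4,065.70, over the $3,500 cap, so patient pays $3,500 − $2,848.20 = $651.80. Plan pays $12,175 − $651.80 = $11,523.20.

$11,523.20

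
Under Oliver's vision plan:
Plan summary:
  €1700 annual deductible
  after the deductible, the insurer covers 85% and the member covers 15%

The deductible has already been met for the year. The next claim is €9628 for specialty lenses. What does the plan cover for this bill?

The deductible is already satisfied, so the full bill goes to coinsurance.
Member's 15% share of €9628 is €1444.20.
The plan picks up €9628 − €1444.20 = €8183.80.

€8183.80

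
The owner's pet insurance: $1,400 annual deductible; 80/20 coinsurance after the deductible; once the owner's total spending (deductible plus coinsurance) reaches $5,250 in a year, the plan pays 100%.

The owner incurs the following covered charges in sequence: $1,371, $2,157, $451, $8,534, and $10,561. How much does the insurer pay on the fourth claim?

$6,827.20

Bill 1, $1,371: fully absorbed by the deductible. Owner owes $1,371 (running OOP $1,371). Insurer: $1,371 − $1,371 = $0.
Bill 2, $2,157: $29 to deductible, leaving $2,128; 20% of $2,128 = $425.60. Owner owes $454.60 (running OOP $1,825.60). Plan pays $2,157 − $454.60 = $1,702.40.
Bill 3, $451: 20% coinsurance on $451 = $90.20. Owner pays $90.20; OOP now $1,915.80. Plan pays $451 − $90.20 = $360.80.
Bill 4, $8,534: deductible already satisfied, so owner's share is 20% × $8,534 = $1,706.80. Cost to owner: $1,706.80. OOP to date $3,622.60. Plan pays $8,534 − $1,706.80 = $6,827.20.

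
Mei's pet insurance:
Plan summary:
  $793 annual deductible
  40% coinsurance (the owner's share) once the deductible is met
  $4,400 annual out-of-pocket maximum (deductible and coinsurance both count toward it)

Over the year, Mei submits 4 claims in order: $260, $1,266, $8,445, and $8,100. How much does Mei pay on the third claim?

Bill 1, $260: all of it applies to the deductible. Owner pays $260; OOP now $260.
Bill 2, $1,266: $533 to deductible, leaving $733; 40% of $733 = $293.20. Cost to owner: $826.20. OOP to date $1,086.20.
Bill 3, $8,445: 40% coinsurance on $8,445 = $3,378. Adding that to $1,086.20 gives $4,464.20, past the $4,400 cap; owner pays only $4,400 − $1,086.20 = $3,313.80.

$3,313.80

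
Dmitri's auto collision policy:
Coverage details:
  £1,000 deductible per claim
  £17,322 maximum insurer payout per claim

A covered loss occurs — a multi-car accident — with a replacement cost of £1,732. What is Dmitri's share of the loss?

£1,000

Less the £1,000 deductible: £1,732 − £1,000 = £732.
£732 is within the £17,322 limit, so the insurer pays £732.
The driver bears the rest of the original loss: £1,732 − £732 = £1,000.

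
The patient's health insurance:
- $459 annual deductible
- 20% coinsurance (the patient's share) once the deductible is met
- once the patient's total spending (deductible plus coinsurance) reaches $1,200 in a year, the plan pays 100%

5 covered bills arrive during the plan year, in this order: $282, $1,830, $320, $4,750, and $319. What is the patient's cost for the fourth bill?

#1 ($282): fully absorbed by the deductible. Cost to patient: $282. OOP to date $282.
#2 ($1,830): $177 finishes the deductible; $1,653 goes to coinsurance; 20% of $1,653 = $330.60. Cost to patient: $507.60. OOP to date $789.60.
#3 ($320): 20% coinsurance on $320 = $64. Patient pays $64; OOP now $853.60.
#4 ($4,750): 20% coinsurance on $4,750 = $950. OOP would hit $1,803.60 > $1,200, so the cap limits the patient to $1,200 − $853.60 = $346.40.

$346.40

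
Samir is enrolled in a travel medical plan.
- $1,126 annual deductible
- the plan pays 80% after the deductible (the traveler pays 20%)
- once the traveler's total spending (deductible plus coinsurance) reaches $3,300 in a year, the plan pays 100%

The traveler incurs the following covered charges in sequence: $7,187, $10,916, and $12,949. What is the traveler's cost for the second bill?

$961.80

Claim 1 — $7,187: $1,126 finishes the deductible; $6,061 goes to coinsurance; coinsurance $6,061 × 20% = $1,212.20. Cost to traveler: $2,338.20. OOP to date $2,338.20.
Claim 2 — $10,916: deductible met; 20% of $10,916 = $2,183.20. OOP would hit $4,521.40 > $3,300, so the cap limits the traveler to $3,300 − $2,338.20 = $961.80.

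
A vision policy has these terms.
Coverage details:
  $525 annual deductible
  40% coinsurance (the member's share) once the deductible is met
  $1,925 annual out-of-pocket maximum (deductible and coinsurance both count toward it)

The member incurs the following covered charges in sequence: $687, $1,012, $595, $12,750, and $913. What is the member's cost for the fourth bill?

#1 ($687): $525 finishes the deductible; $162 goes to coinsurance; coinsurance $162 × 40% = $64.80. Member pays $589.80; OOP now $589.80.
#2 ($1,012): deductible already satisfied, so member's share is 40% × $1,012 = $404.80. Cost to member: $404.80. OOP to date $994.60.
#3 ($595): 40% coinsurance on $595 = $238. Cost to member: $238. OOP to date $1,232.60.
#4 ($12,750): deductible met; 40% of $12,750 = $5,100. Adding that to $1,232.60 gives $6,332.60, past the $1,925 cap; member pays only $1,925 − $1,232.60 = $692.40.

$692.40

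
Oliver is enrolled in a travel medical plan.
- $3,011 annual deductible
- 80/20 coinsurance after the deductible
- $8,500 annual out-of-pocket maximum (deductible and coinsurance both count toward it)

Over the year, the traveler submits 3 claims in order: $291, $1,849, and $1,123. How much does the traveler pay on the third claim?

Bill 1, $291: all of it applies to the deductible. Traveler owes $291 (running OOP $291).
Bill 2, $1,849: entire amount goes to the deductible. Traveler owes $1,849 (running OOP $2,140).
Bill 3, $1,123: deductible takes $871, $252 remains; coinsurance $252 × 20% = $50.40. Traveler pays $921.40; OOP now $3,061.40.

$921.40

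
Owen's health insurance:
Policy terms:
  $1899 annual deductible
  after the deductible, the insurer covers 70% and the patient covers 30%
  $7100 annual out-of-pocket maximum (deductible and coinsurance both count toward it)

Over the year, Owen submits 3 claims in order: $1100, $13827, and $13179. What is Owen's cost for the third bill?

Claim 1 ($1100): entire amount goes to the deductible. Patient owes $1100 (running OOP $1100).
Claim 2 ($13827): $799 finishes the deductible; $13028 goes to coinsurance; coinsurance $13028 × 30% = $3908.40. Patient pays $4707.40; OOP now $5807.40.
Claim 3 ($13179): 30% coinsurance on $13179 = $3953.70. OOP would hit $9761.10 > $7100, so the cap limits the patient to $7100 − $5807.40 = $1292.60.

$1292.60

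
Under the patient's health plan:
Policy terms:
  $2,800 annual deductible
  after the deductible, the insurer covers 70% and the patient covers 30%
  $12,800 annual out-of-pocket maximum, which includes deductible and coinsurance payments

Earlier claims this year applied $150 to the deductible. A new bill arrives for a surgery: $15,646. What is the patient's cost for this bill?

Deductible still to meet: $2,800 − $150 = $2,650.
The remaining $12,996 (= $15,646 − $2,650) moves to coinsurance.
30% of $12,996 = $3,898.80 falls to the patient.
Patient responsibility before any cap: $2,650 + $3,898.80 = $6,548.80.
Total out-of-pocket so far would be $150 + $6,548.80 = $6,698.80, below the $12,800 cap — no reduction.

$6,548.80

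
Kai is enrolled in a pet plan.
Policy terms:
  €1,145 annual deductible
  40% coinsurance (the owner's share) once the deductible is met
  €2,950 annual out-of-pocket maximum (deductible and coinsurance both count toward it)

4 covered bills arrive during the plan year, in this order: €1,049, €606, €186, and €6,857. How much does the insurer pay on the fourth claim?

€5,330.40

Claim 1 (€1,049): fully absorbed by the deductible. Owner owes €1,049 (running OOP €1,049). Insurer: €1,049 − €1,049 = €0.
Claim 2 (€606): €96 to deductible, leaving €510; coinsurance €510 × 40% = €204. Cost to owner: €300. OOP to date €1,349. Plan pays €606 − €300 = €306.
Claim 3 (€186): 40% coinsurance on €186 = €74.40. Cost to owner: €74.40. OOP to date €1,423.40. Plan pays €186 − €74.40 = €111.60.
Claim 4 (€6,857): 40% coinsurance on €6,857 = €2,742.80. OOP would hit €4,166.20 > €2,950, so the cap limits the owner to €2,950 − €1,423.40 = €1,526.60. Plan pays €6,857 − €1,526.60 = €5,330.40.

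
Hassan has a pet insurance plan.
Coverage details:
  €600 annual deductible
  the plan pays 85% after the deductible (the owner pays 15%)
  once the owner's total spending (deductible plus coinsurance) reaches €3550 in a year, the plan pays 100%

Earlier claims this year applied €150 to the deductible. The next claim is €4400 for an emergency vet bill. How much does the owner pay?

€1042.50

Remaining deductible: €600 − €150 = €450.
The remaining €3950 (= €4400 − €450) moves to coinsurance.
Owner's 15% share of €3950 is €592.50.
That puts the owner's cost at €450 + €592.50 = €1042.50 before any cap.
Year-to-date out-of-pocket becomes €150 + €1042.50 = €1192.50, still under the €3550 maximum, so no cap applies.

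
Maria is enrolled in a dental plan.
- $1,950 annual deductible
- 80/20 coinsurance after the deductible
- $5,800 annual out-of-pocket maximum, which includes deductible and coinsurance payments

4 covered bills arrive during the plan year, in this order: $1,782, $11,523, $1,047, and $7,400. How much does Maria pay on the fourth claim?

Claim 1 — $1,782: fully absorbed by the deductible. Patient pays $1,782; OOP now $1,782.
Claim 2 — $11,523: deductible takes $168, $11,355 remains; coinsurance $11,355 × 20% = $2,271. Cost to patient: $2,439. OOP to date $4,221.
Claim 3 — $1,047: deductible already satisfied, so patient's share is 20% × $1,047 = $209.40. Cost to patient: $209.40. OOP to date $4,430.40.
Claim 4 — $7,400: deductible met; 20% of $7,400 = $1,480. Adding that to $4,430.40 gives $5,910.40, past the $5,800 cap; patient pays only $5,800 − $4,430.40 = $1,369.60.

$1,369.60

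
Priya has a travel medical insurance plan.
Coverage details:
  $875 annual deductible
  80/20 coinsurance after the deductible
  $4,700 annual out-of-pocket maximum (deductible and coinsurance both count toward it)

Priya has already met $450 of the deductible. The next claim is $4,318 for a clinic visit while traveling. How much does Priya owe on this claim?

$1,203.60

Deductible still to meet: $875 − $450 = $425.
That leaves $4,318 − $425 = $3,893 for coinsurance.
20% of $3,893 = $778.60 falls to the traveler.
That puts the traveler's cost at $425 + $778.60 = $1,203.60 before any cap.
Year-to-date out-of-pocket becomes $450 + $1,203.60 = $1,653.60, still under the $4,700 maximum, so no cap applies.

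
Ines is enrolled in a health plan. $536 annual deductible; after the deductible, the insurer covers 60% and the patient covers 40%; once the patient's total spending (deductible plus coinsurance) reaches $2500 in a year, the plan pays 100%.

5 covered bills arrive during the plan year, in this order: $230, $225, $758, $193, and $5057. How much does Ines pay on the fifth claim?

$1616

Bill 1, $230: entire amount goes to the deductible. Patient pays $230; OOP now $230.
Bill 2, $225: all of it applies to the deductible. Patient pays $225; OOP now $455.
Bill 3, $758: $81 finishes the deductible; $677 goes to coinsurance; 40% of $677 = $270.80. Patient owes $351.80 (running OOP $806.80).
Bill 4, $193: 40% coinsurance on $193 = $77.20. Patient owes $77.20 (running OOP $884).
Bill 5, $5057: deductible already satisfied, so patient's share is 40% × $5057 = $2022.80. Adding that to $884 gives $2906.80, past the $2500 cap; patient pays only $2500 − $884 = $1616.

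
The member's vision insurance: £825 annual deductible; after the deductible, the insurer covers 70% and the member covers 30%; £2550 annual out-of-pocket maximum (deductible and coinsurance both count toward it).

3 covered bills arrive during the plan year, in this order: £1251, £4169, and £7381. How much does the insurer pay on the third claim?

#1 (£1251): £825 to deductible, leaving £426; coinsurance £426 × 30% = £127.80. Member pays £952.80; OOP now £952.80. Plan pays £1251 − £952.80 = £298.20.
#2 (£4169): 30% coinsurance on £4169 = £1250.70. Cost to member: £1250.70. OOP to date £2203.50. Plan pays £4169 − £1250.70 = £2918.30.
#3 (£7381): deductible already satisfied, so member's share is 30% × £7381 = £2214.30. Adding that to £2203.50 gives £4417.80, past the £2550 cap; member pays only £2550 − £2203.50 = £346.50. Plan pays £7381 − £346.50 = £7034.50.

£7034.50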